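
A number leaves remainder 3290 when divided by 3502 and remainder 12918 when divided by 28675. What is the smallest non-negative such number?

Write x = 3290 + 3502·k. Then 3502·k ≡ 12918 − 3290 ≡ 9628 (mod 28675).
Need 3502⁻¹ mod 28675. Extended Euclid on (28675, 3502):
28675 = 8*3502 + 659
3502 = 5*659 + 207
659 = 3*207 + 38
207 = 5*38 + 17
38 = 2*17 + 4
17 = 4*4 + 1
4 = 4*1 + 0
Back-substitute:
1 = 17 − 4·4
1 = −4·38 + 9·17
1 = 9·207 − 49·38
1 = −49·659 + 156·207
1 = 156·3502 − 829·659
1 = −829·28675 + 6788·3502
3502⁻¹ ≡ 6788 (mod 28675), so k ≡ 6788·9628 ≡ 4539 (mod 28675).
x = 3290 + 3502·4539 = 15898868.

15898868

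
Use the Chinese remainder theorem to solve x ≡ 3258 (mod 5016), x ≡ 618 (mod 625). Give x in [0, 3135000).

Write x = 3258 + 5016·k. Then 5016·k ≡ 618 − 3258 ≡ 485 (mod 625).
Need 5016⁻¹ mod 625. Extended Euclid on (625, 16):
625 = 39×16 + 1
16 = 16×1 + 0
Back-substitute:
1 = 625 − 39·16
5016⁻¹ ≡ 586 (mod 625), so k ≡ 586·485 ≡ 460 (mod 625).
x = 3258 + 5016·460 = 2310618.

2310618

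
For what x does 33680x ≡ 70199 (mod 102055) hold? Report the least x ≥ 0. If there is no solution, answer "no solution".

no solution

gcd(33680, 102055):
102055 = 3×33680 + 1015
33680 = 33×1015 + 185
1015 = 5×185 + 90
185 = 2×90 + 5
90 = 18×5 + 0
gcd = 5, but 5 ∤ 70199, so the congruence has no solution.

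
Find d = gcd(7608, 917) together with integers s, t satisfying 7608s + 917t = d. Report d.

Euclidean algorithm:
7608 = 8×917 + 272
917 = 3×272 + 101
272 = 2×101 + 70
101 = 1×70 + 31
70 = 2×31 + 8
31 = 3×8 + 7
8 = 1×7 + 1
7 = 7×1 + 0
gcd(7608, 917) = 1.
Working backward:
1 = 8 − 7
1 = −31 + 4·8
1 = 4·70 − 9·31
1 = −9·101 + 13·70
1 = 13·272 − 35·101
1 = −35·917 + 118·272
1 = 118·7608 − 979·917
So 1 = (118)·7608 + (-979)·917.

1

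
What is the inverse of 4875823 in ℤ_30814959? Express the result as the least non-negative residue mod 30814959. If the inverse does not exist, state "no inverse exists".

Apply the Euclidean algorithm to 30814959 and 4875823:
30814959 = 6×4875823 + 1560021
4875823 = 3×1560021 + 195760
1560021 = 7×195760 + 189701
195760 = 1×189701 + 6059
189701 = 31×6059 + 1872
6059 = 3×1872 + 443
1872 = 4×443 + 100
443 = 4×100 + 43
100 = 2×43 + 14
43 = 3×14 + 1
14 = 14×1 + 0
The gcd is 1. Working backward:
1 = 43 − 3·14
1 = −3·100 + 7·43
1 = 7·443 − 31·100
1 = −31·1872 + 131·443
1 = 131·6059 − 424·1872
1 = −424·189701 + 13275·6059
1 = 13275·195760 − 13699·189701
1 = −13699·1560021 + 109168·195760
1 = 109168·4875823 − 341203·1560021
1 = −341203·30814959 + 2156386·4875823
So 4875823·2156386 ≡ 1 (mod 30814959).

2156386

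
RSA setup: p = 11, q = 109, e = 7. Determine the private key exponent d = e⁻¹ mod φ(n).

463

φ(n) = (p−1)(q−1) = 10·108 = 1080.
Need d with 7·d ≡ 1 (mod 1080). Apply the extended Euclidean algorithm:
1080 = 154*7 + 2
7 = 3*2 + 1
2 = 2*1 + 0
Back-substitute:
1 = 7 − 3·2
1 = −3·1080 + 463·7
So 7·463 ≡ 1 (mod 1080), hence d = 463.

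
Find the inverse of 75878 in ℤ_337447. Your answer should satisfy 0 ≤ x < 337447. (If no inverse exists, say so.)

no inverse exists

Compute gcd(75878, 337447):
337447 = 4*75878 + 33935
75878 = 2*33935 + 8008
33935 = 4*8008 + 1903
8008 = 4*1903 + 396
1903 = 4*396 + 319
396 = 1*319 + 77
319 = 4*77 + 11
77 = 7*11 + 0
Since gcd = 11 > 1, 75878 is not a unit mod 337447.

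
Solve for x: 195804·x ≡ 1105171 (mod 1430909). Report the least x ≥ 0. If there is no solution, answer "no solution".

First find gcd(195804, 1430909):
1430909 = 7*195804 + 60281
195804 = 3*60281 + 14961
60281 = 4*14961 + 437
14961 = 34*437 + 103
437 = 4*103 + 25
103 = 4*25 + 3
25 = 8*3 + 1
3 = 3*1 + 0
gcd = 1, so a unique solution mod 1430909 exists.
Back-substitute for the Bézout coefficients:
1 = 25 − 8·3
1 = −8·103 + 33·25
1 = 33·437 − 140·103
1 = −140·14961 + 4793·437
1 = 4793·60281 − 19312·14961
1 = −19312·195804 + 62729·60281
1 = 62729·1430909 − 458415·195804
So 195804·(-458415) ≡ 1 (mod 1430909), giving 195804⁻¹ ≡ 972494.
x ≡ 195804⁻¹·1105171 ≡ 972494·1105171 ≡ 676575 (mod 1430909).

676575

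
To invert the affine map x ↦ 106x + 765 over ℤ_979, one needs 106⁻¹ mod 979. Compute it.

822

Extended Euclidean algorithm:
979 = 9*106 + 25
106 = 4*25 + 6
25 = 4*6 + 1
6 = 6*1 + 0
The gcd is 1. Working backward:
1 = 25 − 4·6
1 = −4·106 + 17·25
1 = 17·979 − 157·106
Thus 106·(-157) ≡ 1 (mod 979); reducing, -157 mod 979 = 822.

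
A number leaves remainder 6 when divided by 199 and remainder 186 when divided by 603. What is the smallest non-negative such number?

102093

Write x = 6 + 199·k. Then 199·k ≡ 186 − 6 ≡ 180 (mod 603).
Need 199⁻¹ mod 603. Extended Euclid on (603, 199):
603 = 3·199 + 6
199 = 33·6 + 1
6 = 6·1 + 0
Back-substitute:
1 = 199 − 33·6
1 = −33·603 + 100·199
199⁻¹ ≡ 100 (mod 603), so k ≡ 100·180 ≡ 513 (mod 603).
x = 6 + 199·513 = 102093.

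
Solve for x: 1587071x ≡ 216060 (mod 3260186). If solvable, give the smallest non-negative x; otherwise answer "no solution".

First find gcd(1587071, 3260186):
3260186 = 2*1587071 + 86044
1587071 = 18*86044 + 38279
86044 = 2*38279 + 9486
38279 = 4*9486 + 335
9486 = 28*335 + 106
335 = 3*106 + 17
106 = 6*17 + 4
17 = 4*4 + 1
4 = 4*1 + 0
gcd = 1, so a unique solution mod 3260186 exists.
Back-substitute for the Bézout coefficients:
1 = 17 − 4·4
1 = −4·106 + 25·17
1 = 25·335 − 79·106
1 = −79·9486 + 2237·335
1 = 2237·38279 − 9027·9486
1 = −9027·86044 + 20291·38279
1 = 20291·1587071 − 374265·86044
1 = −374265·3260186 + 768821·1587071
So 1587071·(768821) ≡ 1 (mod 3260186), giving 1587071⁻¹ ≡ 768821.
x ≡ 1587071⁻¹·216060 ≡ 768821·216060 ≡ 1728374 (mod 3260186).

1728374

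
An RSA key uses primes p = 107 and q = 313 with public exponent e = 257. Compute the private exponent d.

21233

φ(n) = (p−1)(q−1) = 106·312 = 33072.
Need d with 257·d ≡ 1 (mod 33072). Apply the extended Euclidean algorithm:
33072 = 128·257 + 176
257 = 1·176 + 81
176 = 2·81 + 14
81 = 5·14 + 11
14 = 1·11 + 3
11 = 3·3 + 2
3 = 1·2 + 1
2 = 2·1 + 0
Back-substitute:
1 = 3 − 2
1 = −11 + 4·3
1 = 4·14 − 5·11
1 = −5·81 + 29·14
1 = 29·176 − 63·81
1 = −63·257 + 92·176
1 = 92·33072 − 11839·257
So 257·(-11839) ≡ 1 (mod 33072), hence d ≡ -11839 ≡ 21233 (mod 33072).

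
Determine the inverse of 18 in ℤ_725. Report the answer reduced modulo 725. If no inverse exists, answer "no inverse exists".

Extended Euclidean algorithm:
725 = 40×18 + 5
18 = 3×5 + 3
5 = 1×3 + 2
3 = 1×2 + 1
2 = 2×1 + 0
Since gcd(18, 725) = 1, back-substitute to write 1 as a combination:
1 = 3 − 2
1 = −5 + 2·3
1 = 2·18 − 7·5
1 = −7·725 + 282·18
So 18·282 ≡ 1 (mod 725).

282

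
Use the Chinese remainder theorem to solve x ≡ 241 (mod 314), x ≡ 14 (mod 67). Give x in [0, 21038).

Write x = 241 + 314·k. Then 314·k ≡ 14 − 241 ≡ 41 (mod 67).
Need 314⁻¹ mod 67. Extended Euclid on (67, 46):
67 = 1*46 + 21
46 = 2*21 + 4
21 = 5*4 + 1
4 = 4*1 + 0
Back-substitute:
1 = 21 − 5·4
1 = −5·46 + 11·21
1 = 11·67 − 16·46
314⁻¹ ≡ 51 (mod 67), so k ≡ 51·41 ≡ 14 (mod 67).
x = 241 + 314·14 = 4637.

4637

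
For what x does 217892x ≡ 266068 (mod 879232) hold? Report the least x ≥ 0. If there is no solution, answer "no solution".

32557

First find gcd(217892, 879232):
879232 = 4*217892 + 7664
217892 = 28*7664 + 3300
7664 = 2*3300 + 1064
3300 = 3*1064 + 108
1064 = 9*108 + 92
108 = 1*92 + 16
92 = 5*16 + 12
16 = 1*12 + 4
12 = 3*4 + 0
gcd = 4 and 4 | 266068, so solutions exist. Divide through by 4: 54473x ≡ 66517 (mod 219808).
Now find 54473⁻¹ mod 219808:
219808 = 4·54473 + 1916
54473 = 28·1916 + 825
1916 = 2·825 + 266
825 = 3·266 + 27
266 = 9·27 + 23
27 = 1·23 + 4
23 = 5·4 + 3
4 = 1·3 + 1
3 = 3·1 + 0
Back-substitute:
1 = 4 − 3
1 = −23 + 6·4
1 = 6·27 − 7·23
1 = −7·266 + 69·27
1 = 69·825 − 214·266
1 = −214·1916 + 497·825
1 = 497·54473 − 14130·1916
1 = −14130·219808 + 57017·54473
So 54473⁻¹ ≡ 57017 (mod 219808).
Then x ≡ 57017·66517 ≡ 32557 (mod 219808); the smallest non-negative solution is x = 32557.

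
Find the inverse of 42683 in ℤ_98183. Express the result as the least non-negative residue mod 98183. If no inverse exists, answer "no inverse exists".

32457

gcd(98183, 42683) by repeated division:
98183 = 2×42683 + 12817
42683 = 3×12817 + 4232
12817 = 3×4232 + 121
4232 = 34×121 + 118
121 = 1×118 + 3
118 = 39×3 + 1
3 = 3×1 + 0
The gcd is 1. Working backward:
1 = 118 − 39·3
1 = −39·121 + 40·118
1 = 40·4232 − 1399·121
1 = −1399·12817 + 4237·4232
1 = 4237·42683 − 14110·12817
1 = −14110·98183 + 32457·42683
So 42683·32457 ≡ 1 (mod 98183).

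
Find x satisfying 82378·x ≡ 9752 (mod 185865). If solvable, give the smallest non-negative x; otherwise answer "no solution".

163244

First find gcd(82378, 185865):
185865 = 2×82378 + 21109
82378 = 3×21109 + 19051
21109 = 1×19051 + 2058
19051 = 9×2058 + 529
2058 = 3×529 + 471
529 = 1×471 + 58
471 = 8×58 + 7
58 = 8×7 + 2
7 = 3×2 + 1
2 = 2×1 + 0
gcd = 1, so a unique solution mod 185865 exists.
Back-substitute for the Bézout coefficients:
1 = 7 − 3·2
1 = −3·58 + 25·7
1 = 25·471 − 203·58
1 = −203·529 + 228·471
1 = 228·2058 − 887·529
1 = −887·19051 + 8211·2058
1 = 8211·21109 − 9098·19051
1 = −9098·82378 + 35505·21109
1 = 35505·185865 − 80108·82378
So 82378·(-80108) ≡ 1 (mod 185865), giving 82378⁻¹ ≡ 105757.
x ≡ 82378⁻¹·9752 ≡ 105757·9752 ≡ 163244 (mod 185865).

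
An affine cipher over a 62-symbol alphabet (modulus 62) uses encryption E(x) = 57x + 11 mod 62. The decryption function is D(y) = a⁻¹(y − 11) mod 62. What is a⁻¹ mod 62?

Apply the Euclidean algorithm to 62 and 57:
62 = 1*57 + 5
57 = 11*5 + 2
5 = 2*2 + 1
2 = 2*1 + 0
Since gcd(57, 62) = 1, back-substitute to write 1 as a combination:
1 = 5 − 2·2
1 = −2·57 + 23·5
1 = 23·62 − 25·57
Hence 57⁻¹ ≡ -25 ≡ 37 (mod 62).

37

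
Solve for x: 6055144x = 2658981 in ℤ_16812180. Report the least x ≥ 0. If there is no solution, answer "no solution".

no solution

gcd(6055144, 16812180):
16812180 = 2*6055144 + 4701892
6055144 = 1*4701892 + 1353252
4701892 = 3*1353252 + 642136
1353252 = 2*642136 + 68980
642136 = 9*68980 + 21316
68980 = 3*21316 + 5032
21316 = 4*5032 + 1188
5032 = 4*1188 + 280
1188 = 4*280 + 68
280 = 4*68 + 8
68 = 8*8 + 4
8 = 2*4 + 0
gcd = 4, but 4 ∤ 2658981, so the congruence has no solution.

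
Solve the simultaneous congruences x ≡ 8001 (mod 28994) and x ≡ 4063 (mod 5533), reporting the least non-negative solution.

30944599

Write x = 8001 + 28994·k. Then 28994·k ≡ 4063 − 8001 ≡ 1595 (mod 5533).
Need 28994⁻¹ mod 5533. Extended Euclid on (5533, 1329):
5533 = 4·1329 + 217
1329 = 6·217 + 27
217 = 8·27 + 1
27 = 27·1 + 0
Back-substitute:
1 = 217 − 8·27
1 = −8·1329 + 49·217
1 = 49·5533 − 204·1329
28994⁻¹ ≡ 5329 (mod 5533), so k ≡ 5329·1595 ≡ 1067 (mod 5533).
x = 8001 + 28994·1067 = 30944599.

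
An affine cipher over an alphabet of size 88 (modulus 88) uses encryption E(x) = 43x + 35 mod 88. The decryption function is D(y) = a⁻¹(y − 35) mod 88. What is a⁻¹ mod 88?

43

Extended Euclidean algorithm:
88 = 2·43 + 2
43 = 21·2 + 1
2 = 2·1 + 0
The gcd is 1. Working backward:
1 = 43 − 21·2
1 = −21·88 + 43·43
So 43·43 ≡ 1 (mod 88).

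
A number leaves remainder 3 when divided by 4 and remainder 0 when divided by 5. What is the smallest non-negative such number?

Write x = 3 + 4·k. Then 4·k ≡ 0 − 3 ≡ 2 (mod 5).
Need 4⁻¹ mod 5. Extended Euclid on (5, 4):
5 = 1×4 + 1
4 = 4×1 + 0
Back-substitute:
1 = 5 − 4
4⁻¹ ≡ 4 (mod 5), so k ≡ 4·2 ≡ 3 (mod 5).
x = 3 + 4·3 = 15.

15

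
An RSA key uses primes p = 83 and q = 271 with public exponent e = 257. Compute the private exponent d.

φ(n) = (p−1)(q−1) = 82·270 = 22140.
Need d with 257·d ≡ 1 (mod 22140). Apply the extended Euclidean algorithm:
22140 = 86*257 + 38
257 = 6*38 + 29
38 = 1*29 + 9
29 = 3*9 + 2
9 = 4*2 + 1
2 = 2*1 + 0
Back-substitute:
1 = 9 − 4·2
1 = −4·29 + 13·9
1 = 13·38 − 17·29
1 = −17·257 + 115·38
1 = 115·22140 − 9907·257
So 257·(-9907) ≡ 1 (mod 22140), hence d ≡ -9907 ≡ 12233 (mod 22140).

12233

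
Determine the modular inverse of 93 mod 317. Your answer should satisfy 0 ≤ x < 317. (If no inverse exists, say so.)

gcd(317, 93) by repeated division:
317 = 3×93 + 38
93 = 2×38 + 17
38 = 2×17 + 4
17 = 4×4 + 1
4 = 4×1 + 0
Since gcd(93, 317) = 1, back-substitute to write 1 as a combination:
1 = 17 − 4·4
1 = −4·38 + 9·17
1 = 9·93 − 22·38
1 = −22·317 + 75·93
So 93·75 ≡ 1 (mod 317).

75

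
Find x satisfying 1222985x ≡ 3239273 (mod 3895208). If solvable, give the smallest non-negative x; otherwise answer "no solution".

First find gcd(1222985, 3895208):
3895208 = 3×1222985 + 226253
1222985 = 5×226253 + 91720
226253 = 2×91720 + 42813
91720 = 2×42813 + 6094
42813 = 7×6094 + 155
6094 = 39×155 + 49
155 = 3×49 + 8
49 = 6×8 + 1
8 = 8×1 + 0
gcd = 1, so a unique solution mod 3895208 exists.
Back-substitute for the Bézout coefficients:
1 = 49 − 6·8
1 = −6·155 + 19·49
1 = 19·6094 − 747·155
1 = −747·42813 + 5248·6094
1 = 5248·91720 − 11243·42813
1 = −11243·226253 + 27734·91720
1 = 27734·1222985 − 149913·226253
1 = −149913·3895208 + 477473·1222985
So 1222985·(477473) ≡ 1 (mod 3895208), giving 1222985⁻¹ ≡ 477473.
x ≡ 1222985⁻¹·3239273 ≡ 477473·3239273 ≡ 2946985 (mod 3895208).

2946985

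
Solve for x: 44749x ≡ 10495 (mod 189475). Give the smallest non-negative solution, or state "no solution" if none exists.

171480

First find gcd(44749, 189475):
189475 = 4·44749 + 10479
44749 = 4·10479 + 2833
10479 = 3·2833 + 1980
2833 = 1·1980 + 853
1980 = 2·853 + 274
853 = 3·274 + 31
274 = 8·31 + 26
31 = 1·26 + 5
26 = 5·5 + 1
5 = 5·1 + 0
gcd = 1, so a unique solution mod 189475 exists.
Back-substitute for the Bézout coefficients:
1 = 26 − 5·5
1 = −5·31 + 6·26
1 = 6·274 − 53·31
1 = −53·853 + 165·274
1 = 165·1980 − 383·853
1 = −383·2833 + 548·1980
1 = 548·10479 − 2027·2833
1 = −2027·44749 + 8656·10479
1 = 8656·189475 − 36651·44749
So 44749·(-36651) ≡ 1 (mod 189475), giving 44749⁻¹ ≡ 152824.
x ≡ 44749⁻¹·10495 ≡ 152824·10495 ≡ 171480 (mod 189475).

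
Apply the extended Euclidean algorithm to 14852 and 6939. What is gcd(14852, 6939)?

Repeated division:
14852 = 2·6939 + 974
6939 = 7·974 + 121
974 = 8·121 + 6
121 = 20·6 + 1
6 = 6·1 + 0
gcd(14852, 6939) = 1.
Express as a combination:
1 = 121 − 20·6
1 = −20·974 + 161·121
1 = 161·6939 − 1147·974
1 = −1147·14852 + 2455·6939
So 1 = (-1147)·14852 + (2455)·6939.

1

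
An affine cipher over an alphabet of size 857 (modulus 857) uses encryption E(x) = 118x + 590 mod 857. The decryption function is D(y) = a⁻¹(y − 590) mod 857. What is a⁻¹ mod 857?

138

Apply the Euclidean algorithm to 857 and 118:
857 = 7·118 + 31
118 = 3·31 + 25
31 = 1·25 + 6
25 = 4·6 + 1
6 = 6·1 + 0
gcd = 1, so the inverse exists. Back-substitute:
1 = 25 − 4·6
1 = −4·31 + 5·25
1 = 5·118 − 19·31
1 = −19·857 + 138·118
So 118·138 ≡ 1 (mod 857).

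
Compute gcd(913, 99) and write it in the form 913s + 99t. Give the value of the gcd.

11

Apply Euclid's algorithm to 913 and 99:
913 = 9·99 + 22
99 = 4·22 + 11
22 = 2·11 + 0
gcd(913, 99) = 11.
Express as a combination:
11 = 99 − 4·22
11 = −4·913 + 37·99
So 11 = (-4)·913 + (37)·99.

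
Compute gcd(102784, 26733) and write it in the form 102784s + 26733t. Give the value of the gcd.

Repeated division:
102784 = 3*26733 + 22585
26733 = 1*22585 + 4148
22585 = 5*4148 + 1845
4148 = 2*1845 + 458
1845 = 4*458 + 13
458 = 35*13 + 3
13 = 4*3 + 1
3 = 3*1 + 0
gcd(102784, 26733) = 1.
Working backward:
1 = 13 − 4·3
1 = −4·458 + 141·13
1 = 141·1845 − 568·458
1 = −568·4148 + 1277·1845
1 = 1277·22585 − 6953·4148
1 = −6953·26733 + 8230·22585
1 = 8230·102784 − 31643·26733
So 1 = (8230)·102784 + (-31643)·26733.

1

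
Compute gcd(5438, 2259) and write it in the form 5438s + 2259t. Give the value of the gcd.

1

Apply Euclid's algorithm to 5438 and 2259:
5438 = 2×2259 + 920
2259 = 2×920 + 419
920 = 2×419 + 82
419 = 5×82 + 9
82 = 9×9 + 1
9 = 9×1 + 0
gcd(5438, 2259) = 1.
Express as a combination:
1 = 82 − 9·9
1 = −9·419 + 46·82
1 = 46·920 − 101·419
1 = −101·2259 + 248·920
1 = 248·5438 − 597·2259
So 1 = (248)·5438 + (-597)·2259.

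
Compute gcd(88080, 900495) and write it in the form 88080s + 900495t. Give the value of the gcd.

15

Apply Euclid's algorithm to 900495 and 88080:
900495 = 10*88080 + 19695
88080 = 4*19695 + 9300
19695 = 2*9300 + 1095
9300 = 8*1095 + 540
1095 = 2*540 + 15
540 = 36*15 + 0
gcd(88080, 900495) = 15.
Working backward:
15 = 1095 − 2·540
15 = −2·9300 + 17·1095
15 = 17·19695 − 36·9300
15 = −36·88080 + 161·19695
15 = 161·900495 − 1646·88080
So 15 = (161)·900495 + (-1646)·88080.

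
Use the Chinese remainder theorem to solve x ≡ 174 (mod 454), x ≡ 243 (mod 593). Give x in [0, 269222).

149086

Write x = 174 + 454·k. Then 454·k ≡ 243 − 174 ≡ 69 (mod 593).
Need 454⁻¹ mod 593. Extended Euclid on (593, 454):
593 = 1×454 + 139
454 = 3×139 + 37
139 = 3×37 + 28
37 = 1×28 + 9
28 = 3×9 + 1
9 = 9×1 + 0
Back-substitute:
1 = 28 − 3·9
1 = −3·37 + 4·28
1 = 4·139 − 15·37
1 = −15·454 + 49·139
1 = 49·593 − 64·454
454⁻¹ ≡ 529 (mod 593), so k ≡ 529·69 ≡ 328 (mod 593).
x = 174 + 454·328 = 149086.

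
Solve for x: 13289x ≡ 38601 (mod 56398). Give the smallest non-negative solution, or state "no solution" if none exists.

First find gcd(13289, 56398):
56398 = 4×13289 + 3242
13289 = 4×3242 + 321
3242 = 10×321 + 32
321 = 10×32 + 1
32 = 32×1 + 0
gcd = 1, so a unique solution mod 56398 exists.
Back-substitute for the Bézout coefficients:
1 = 321 − 10·32
1 = −10·3242 + 101·321
1 = 101·13289 − 414·3242
1 = −414·56398 + 1757·13289
So 13289·(1757) ≡ 1 (mod 56398), giving 13289⁻¹ ≡ 1757.
x ≡ 13289⁻¹·38601 ≡ 1757·38601 ≡ 31561 (mod 56398).

31561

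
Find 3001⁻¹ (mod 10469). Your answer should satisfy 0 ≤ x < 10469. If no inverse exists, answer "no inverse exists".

607

Extended Euclidean algorithm:
10469 = 3·3001 + 1466
3001 = 2·1466 + 69
1466 = 21·69 + 17
69 = 4·17 + 1
17 = 17·1 + 0
gcd = 1, so the inverse exists. Back-substitute:
1 = 69 − 4·17
1 = −4·1466 + 85·69
1 = 85·3001 − 174·1466
1 = −174·10469 + 607·3001
So 3001·607 ≡ 1 (mod 10469).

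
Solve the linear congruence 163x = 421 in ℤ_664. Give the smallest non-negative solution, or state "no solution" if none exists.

First find gcd(163, 664):
664 = 4·163 + 12
163 = 13·12 + 7
12 = 1·7 + 5
7 = 1·5 + 2
5 = 2·2 + 1
2 = 2·1 + 0
gcd = 1, so a unique solution mod 664 exists.
Back-substitute for the Bézout coefficients:
1 = 5 − 2·2
1 = −2·7 + 3·5
1 = 3·12 − 5·7
1 = −5·163 + 68·12
1 = 68·664 − 277·163
So 163·(-277) ≡ 1 (mod 664), giving 163⁻¹ ≡ 387.
x ≡ 163⁻¹·421 ≡ 387·421 ≡ 247 (mod 664).

247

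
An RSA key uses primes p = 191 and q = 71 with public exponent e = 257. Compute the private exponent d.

13093

φ(n) = (p−1)(q−1) = 190·70 = 13300.
Need d with 257·d ≡ 1 (mod 13300). Apply the extended Euclidean algorithm:
13300 = 51×257 + 193
257 = 1×193 + 64
193 = 3×64 + 1
64 = 64×1 + 0
Back-substitute:
1 = 193 − 3·64
1 = −3·257 + 4·193
1 = 4·13300 − 207·257
So 257·(-207) ≡ 1 (mod 13300), hence d ≡ -207 ≡ 13093 (mod 13300).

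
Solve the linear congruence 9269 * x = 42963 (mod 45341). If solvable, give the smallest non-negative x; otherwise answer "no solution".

First find gcd(9269, 45341):
45341 = 4·9269 + 8265
9269 = 1·8265 + 1004
8265 = 8·1004 + 233
1004 = 4·233 + 72
233 = 3·72 + 17
72 = 4·17 + 4
17 = 4·4 + 1
4 = 4·1 + 0
gcd = 1, so a unique solution mod 45341 exists.
Back-substitute for the Bézout coefficients:
1 = 17 − 4·4
1 = −4·72 + 17·17
1 = 17·233 − 55·72
1 = −55·1004 + 237·233
1 = 237·8265 − 1951·1004
1 = −1951·9269 + 2188·8265
1 = 2188·45341 − 10703·9269
So 9269·(-10703) ≡ 1 (mod 45341), giving 9269⁻¹ ≡ 34638.
x ≡ 9269⁻¹·42963 ≡ 34638·42963 ≡ 15433 (mod 45341).

15433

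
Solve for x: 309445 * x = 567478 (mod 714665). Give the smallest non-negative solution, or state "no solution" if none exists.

gcd(309445, 714665):
714665 = 2*309445 + 95775
309445 = 3*95775 + 22120
95775 = 4*22120 + 7295
22120 = 3*7295 + 235
7295 = 31*235 + 10
235 = 23*10 + 5
10 = 2*5 + 0
gcd = 5, but 5 ∤ 567478, so the congruence has no solution.

no solution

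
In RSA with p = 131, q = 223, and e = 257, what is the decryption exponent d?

φ(n) = (p−1)(q−1) = 130·222 = 28860.
Need d with 257·d ≡ 1 (mod 28860). Apply the extended Euclidean algorithm:
28860 = 112·257 + 76
257 = 3·76 + 29
76 = 2·29 + 18
29 = 1·18 + 11
18 = 1·11 + 7
11 = 1·7 + 4
7 = 1·4 + 3
4 = 1·3 + 1
3 = 3·1 + 0
Back-substitute:
1 = 4 − 3
1 = −7 + 2·4
1 = 2·11 − 3·7
1 = −3·18 + 5·11
1 = 5·29 − 8·18
1 = −8·76 + 21·29
1 = 21·257 − 71·76
1 = −71·28860 + 7973·257
So 257·7973 ≡ 1 (mod 28860), hence d = 7973.

7973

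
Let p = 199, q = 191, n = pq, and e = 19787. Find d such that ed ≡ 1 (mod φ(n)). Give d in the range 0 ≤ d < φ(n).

φ(n) = (p−1)(q−1) = 198·190 = 37620.
Need d with 19787·d ≡ 1 (mod 37620). Apply the extended Euclidean algorithm:
37620 = 1×19787 + 17833
19787 = 1×17833 + 1954
17833 = 9×1954 + 247
1954 = 7×247 + 225
247 = 1×225 + 22
225 = 10×22 + 5
22 = 4×5 + 2
5 = 2×2 + 1
2 = 2×1 + 0
Back-substitute:
1 = 5 − 2·2
1 = −2·22 + 9·5
1 = 9·225 − 92·22
1 = −92·247 + 101·225
1 = 101·1954 − 799·247
1 = −799·17833 + 7292·1954
1 = 7292·19787 − 8091·17833
1 = −8091·37620 + 15383·19787
So 19787·15383 ≡ 1 (mod 37620), hence d = 15383.

15383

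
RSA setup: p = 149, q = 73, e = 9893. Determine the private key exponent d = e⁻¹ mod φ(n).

φ(n) = (p−1)(q−1) = 148·72 = 10656.
Need d with 9893·d ≡ 1 (mod 10656). Apply the extended Euclidean algorithm:
10656 = 1*9893 + 763
9893 = 12*763 + 737
763 = 1*737 + 26
737 = 28*26 + 9
26 = 2*9 + 8
9 = 1*8 + 1
8 = 8*1 + 0
Back-substitute:
1 = 9 − 8
1 = −26 + 3·9
1 = 3·737 − 85·26
1 = −85·763 + 88·737
1 = 88·9893 − 1141·763
1 = −1141·10656 + 1229·9893
So 9893·1229 ≡ 1 (mod 10656), hence d = 1229.

1229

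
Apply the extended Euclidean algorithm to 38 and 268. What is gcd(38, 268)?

Euclidean algorithm:
268 = 7*38 + 2
38 = 19*2 + 0
gcd(38, 268) = 2.
Working backward:
2 = 268 − 7·38
So 2 = (1)·268 + (-7)·38.

2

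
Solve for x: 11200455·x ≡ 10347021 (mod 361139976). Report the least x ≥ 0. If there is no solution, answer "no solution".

First find gcd(11200455, 361139976):
361139976 = 32·11200455 + 2725416
11200455 = 4·2725416 + 298791
2725416 = 9·298791 + 36297
298791 = 8·36297 + 8415
36297 = 4·8415 + 2637
8415 = 3·2637 + 504
2637 = 5·504 + 117
504 = 4·117 + 36
117 = 3·36 + 9
36 = 4·9 + 0
gcd = 9 and 9 | 10347021, so solutions exist. Divide through by 9: 1244495x ≡ 1149669 (mod 40126664).
Now find 1244495⁻¹ mod 40126664:
40126664 = 32×1244495 + 302824
1244495 = 4×302824 + 33199
302824 = 9×33199 + 4033
33199 = 8×4033 + 935
4033 = 4×935 + 293
935 = 3×293 + 56
293 = 5×56 + 13
56 = 4×13 + 4
13 = 3×4 + 1
4 = 4×1 + 0
Back-substitute:
1 = 13 − 3·4
1 = −3·56 + 13·13
1 = 13·293 − 68·56
1 = −68·935 + 217·293
1 = 217·4033 − 936·935
1 = −936·33199 + 7705·4033
1 = 7705·302824 − 70281·33199
1 = −70281·1244495 + 288829·302824
1 = 288829·40126664 − 9312809·1244495
So 1244495·(-9312809) ≡ 1 (mod 40126664), i.e. 1244495⁻¹ ≡ 30813855.
Then x ≡ 30813855·1149669 ≡ 28931587 (mod 40126664); the smallest non-negative solution is x = 28931587.

28931587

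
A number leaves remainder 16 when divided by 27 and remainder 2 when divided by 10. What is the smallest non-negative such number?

Write x = 16 + 27·k. Then 27·k ≡ 2 − 16 ≡ 6 (mod 10).
Need 27⁻¹ mod 10. Extended Euclid on (10, 7):
10 = 1×7 + 3
7 = 2×3 + 1
3 = 3×1 + 0
Back-substitute:
1 = 7 − 2·3
1 = −2·10 + 3·7
27⁻¹ ≡ 3 (mod 10), so k ≡ 3·6 ≡ 8 (mod 10).
x = 16 + 27·8 = 232.

232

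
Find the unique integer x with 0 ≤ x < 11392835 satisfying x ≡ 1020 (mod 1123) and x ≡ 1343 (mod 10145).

Write x = 1020 + 1123·k. Then 1123·k ≡ 1343 − 1020 ≡ 323 (mod 10145).
Need 1123⁻¹ mod 10145. Extended Euclid on (10145, 1123):
10145 = 9×1123 + 38
1123 = 29×38 + 21
38 = 1×21 + 17
21 = 1×17 + 4
17 = 4×4 + 1
4 = 4×1 + 0
Back-substitute:
1 = 17 − 4·4
1 = −4·21 + 5·17
1 = 5·38 − 9·21
1 = −9·1123 + 266·38
1 = 266·10145 − 2403·1123
1123⁻¹ ≡ 7742 (mod 10145), so k ≡ 7742·323 ≡ 4996 (mod 10145).
x = 1020 + 1123·4996 = 5611528.

5611528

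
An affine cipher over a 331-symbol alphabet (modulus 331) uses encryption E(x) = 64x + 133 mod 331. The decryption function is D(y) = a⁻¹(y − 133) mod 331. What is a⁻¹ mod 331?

Run Euclid on (331, 64):
331 = 5*64 + 11
64 = 5*11 + 9
11 = 1*9 + 2
9 = 4*2 + 1
2 = 2*1 + 0
The gcd is 1. Working backward:
1 = 9 − 4·2
1 = −4·11 + 5·9
1 = 5·64 − 29·11
1 = −29·331 + 150·64
So 64·150 ≡ 1 (mod 331).

150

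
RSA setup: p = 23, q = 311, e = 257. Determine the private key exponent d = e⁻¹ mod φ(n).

1433

φ(n) = (p−1)(q−1) = 22·310 = 6820.
Need d with 257·d ≡ 1 (mod 6820). Apply the extended Euclidean algorithm:
6820 = 26*257 + 138
257 = 1*138 + 119
138 = 1*119 + 19
119 = 6*19 + 5
19 = 3*5 + 4
5 = 1*4 + 1
4 = 4*1 + 0
Back-substitute:
1 = 5 − 4
1 = −19 + 4·5
1 = 4·119 − 25·19
1 = −25·138 + 29·119
1 = 29·257 − 54·138
1 = −54·6820 + 1433·257
So 257·1433 ≡ 1 (mod 6820), hence d = 1433.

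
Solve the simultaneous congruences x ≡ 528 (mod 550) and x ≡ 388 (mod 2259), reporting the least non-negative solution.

Write x = 528 + 550·k. Then 550·k ≡ 388 − 528 ≡ 2119 (mod 2259).
Need 550⁻¹ mod 2259. Extended Euclid on (2259, 550):
2259 = 4·550 + 59
550 = 9·59 + 19
59 = 3·19 + 2
19 = 9·2 + 1
2 = 2·1 + 0
Back-substitute:
1 = 19 − 9·2
1 = −9·59 + 28·19
1 = 28·550 − 261·59
1 = −261·2259 + 1072·550
550⁻¹ ≡ 1072 (mod 2259), so k ≡ 1072·2119 ≡ 1273 (mod 2259).
x = 528 + 550·1273 = 700678.

700678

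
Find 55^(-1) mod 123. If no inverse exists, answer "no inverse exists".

Extended Euclidean algorithm:
123 = 2×55 + 13
55 = 4×13 + 3
13 = 4×3 + 1
3 = 3×1 + 0
gcd = 1, so the inverse exists. Back-substitute:
1 = 13 − 4·3
1 = −4·55 + 17·13
1 = 17·123 − 38·55
So 55·(-38) ≡ 1 (mod 123), and -38 ≡ 85 (mod 123).

85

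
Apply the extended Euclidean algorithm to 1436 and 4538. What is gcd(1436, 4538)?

Apply Euclid's algorithm to 4538 and 1436:
4538 = 3·1436 + 230
1436 = 6·230 + 56
230 = 4·56 + 6
56 = 9·6 + 2
6 = 3·2 + 0
gcd(1436, 4538) = 2.
Back-substituting:
2 = 56 − 9·6
2 = −9·230 + 37·56
2 = 37·1436 − 231·230
2 = −231·4538 + 730·1436
So 2 = (-231)·4538 + (730)·1436.

2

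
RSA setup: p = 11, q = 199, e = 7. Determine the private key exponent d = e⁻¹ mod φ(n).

283

φ(n) = (p−1)(q−1) = 10·198 = 1980.
Need d with 7·d ≡ 1 (mod 1980). Apply the extended Euclidean algorithm:
1980 = 282×7 + 6
7 = 1×6 + 1
6 = 6×1 + 0
Back-substitute:
1 = 7 − 6
1 = −1980 + 283·7
So 7·283 ≡ 1 (mod 1980), hence d = 283.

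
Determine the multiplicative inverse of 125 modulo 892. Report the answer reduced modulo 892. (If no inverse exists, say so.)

157

Extended Euclidean algorithm:
892 = 7*125 + 17
125 = 7*17 + 6
17 = 2*6 + 5
6 = 1*5 + 1
5 = 5*1 + 0
gcd = 1, so the inverse exists. Back-substitute:
1 = 6 − 5
1 = −17 + 3·6
1 = 3·125 − 22·17
1 = −22·892 + 157·125
So 125·157 ≡ 1 (mod 892).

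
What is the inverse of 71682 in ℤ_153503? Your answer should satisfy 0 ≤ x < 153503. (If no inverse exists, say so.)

50446

Run Euclid on (153503, 71682):
153503 = 2·71682 + 10139
71682 = 7·10139 + 709
10139 = 14·709 + 213
709 = 3·213 + 70
213 = 3·70 + 3
70 = 23·3 + 1
3 = 3·1 + 0
The gcd is 1. Working backward:
1 = 70 − 23·3
1 = −23·213 + 70·70
1 = 70·709 − 233·213
1 = −233·10139 + 3332·709
1 = 3332·71682 − 23557·10139
1 = −23557·153503 + 50446·71682
So 71682·50446 ≡ 1 (mod 153503).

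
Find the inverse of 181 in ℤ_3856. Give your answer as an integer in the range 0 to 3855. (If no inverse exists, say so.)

2173

Run Euclid on (3856, 181):
3856 = 21*181 + 55
181 = 3*55 + 16
55 = 3*16 + 7
16 = 2*7 + 2
7 = 3*2 + 1
2 = 2*1 + 0
gcd = 1, so the inverse exists. Back-substitute:
1 = 7 − 3·2
1 = −3·16 + 7·7
1 = 7·55 − 24·16
1 = −24·181 + 79·55
1 = 79·3856 − 1683·181
Thus 181·(-1683) ≡ 1 (mod 3856); reducing, -1683 mod 3856 = 2173.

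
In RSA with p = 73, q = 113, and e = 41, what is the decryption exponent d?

3737

φ(n) = (p−1)(q−1) = 72·112 = 8064.
Need d with 41·d ≡ 1 (mod 8064). Apply the extended Euclidean algorithm:
8064 = 196·41 + 28
41 = 1·28 + 13
28 = 2·13 + 2
13 = 6·2 + 1
2 = 2·1 + 0
Back-substitute:
1 = 13 − 6·2
1 = −6·28 + 13·13
1 = 13·41 − 19·28
1 = −19·8064 + 3737·41
So 41·3737 ≡ 1 (mod 8064), hence d = 3737.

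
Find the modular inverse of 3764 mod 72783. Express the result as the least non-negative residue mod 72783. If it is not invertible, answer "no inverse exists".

Extended Euclidean algorithm:
72783 = 19·3764 + 1267
3764 = 2·1267 + 1230
1267 = 1·1230 + 37
1230 = 33·37 + 9
37 = 4·9 + 1
9 = 9·1 + 0
gcd = 1, so the inverse exists. Back-substitute:
1 = 37 − 4·9
1 = −4·1230 + 133·37
1 = 133·1267 − 137·1230
1 = −137·3764 + 407·1267
1 = 407·72783 − 7870·3764
So 3764·(-7870) ≡ 1 (mod 72783), and -7870 ≡ 64913 (mod 72783).

64913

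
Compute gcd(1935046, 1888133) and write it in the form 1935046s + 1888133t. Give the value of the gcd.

Repeated division:
1935046 = 1×1888133 + 46913
1888133 = 40×46913 + 11613
46913 = 4×11613 + 461
11613 = 25×461 + 88
461 = 5×88 + 21
88 = 4×21 + 4
21 = 5×4 + 1
4 = 4×1 + 0
gcd(1935046, 1888133) = 1.
Working backward:
1 = 21 − 5·4
1 = −5·88 + 21·21
1 = 21·461 − 110·88
1 = −110·11613 + 2771·461
1 = 2771·46913 − 11194·11613
1 = −11194·1888133 + 450531·46913
1 = 450531·1935046 − 461725·1888133
So 1 = (450531)·1935046 + (-461725)·1888133.

1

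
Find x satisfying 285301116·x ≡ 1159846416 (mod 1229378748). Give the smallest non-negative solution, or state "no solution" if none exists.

18167113

First find gcd(285301116, 1229378748):
1229378748 = 4·285301116 + 88174284
285301116 = 3·88174284 + 20778264
88174284 = 4·20778264 + 5061228
20778264 = 4·5061228 + 533352
5061228 = 9·533352 + 261060
533352 = 2·261060 + 11232
261060 = 23·11232 + 2724
11232 = 4·2724 + 336
2724 = 8·336 + 36
336 = 9·36 + 12
36 = 3·12 + 0
gcd = 12 and 12 | 1159846416, so solutions exist. Divide through by 12: 23775093x ≡ 96653868 (mod 102448229).
Now find 23775093⁻¹ mod 102448229:
102448229 = 4×23775093 + 7347857
23775093 = 3×7347857 + 1731522
7347857 = 4×1731522 + 421769
1731522 = 4×421769 + 44446
421769 = 9×44446 + 21755
44446 = 2×21755 + 936
21755 = 23×936 + 227
936 = 4×227 + 28
227 = 8×28 + 3
28 = 9×3 + 1
3 = 3×1 + 0
Back-substitute:
1 = 28 − 9·3
1 = −9·227 + 73·28
1 = 73·936 − 301·227
1 = −301·21755 + 6996·936
1 = 6996·44446 − 14293·21755
1 = −14293·421769 + 135633·44446
1 = 135633·1731522 − 556825·421769
1 = −556825·7347857 + 2362933·1731522
1 = 2362933·23775093 − 7645624·7347857
1 = −7645624·102448229 + 32945429·23775093
So 23775093⁻¹ ≡ 32945429 (mod 102448229).
Then x ≡ 32945429·96653868 ≡ 18167113 (mod 102448229); the smallest non-negative solution is x = 18167113.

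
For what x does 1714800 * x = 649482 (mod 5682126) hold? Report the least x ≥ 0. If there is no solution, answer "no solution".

841295

First find gcd(1714800, 5682126):
5682126 = 3·1714800 + 537726
1714800 = 3·537726 + 101622
537726 = 5·101622 + 29616
101622 = 3·29616 + 12774
29616 = 2·12774 + 4068
12774 = 3·4068 + 570
4068 = 7·570 + 78
570 = 7·78 + 24
78 = 3·24 + 6
24 = 4·6 + 0
gcd = 6 and 6 | 649482, so solutions exist. Divide through by 6: 285800x ≡ 108247 (mod 947021).
Now find 285800⁻¹ mod 947021:
947021 = 3×285800 + 89621
285800 = 3×89621 + 16937
89621 = 5×16937 + 4936
16937 = 3×4936 + 2129
4936 = 2×2129 + 678
2129 = 3×678 + 95
678 = 7×95 + 13
95 = 7×13 + 4
13 = 3×4 + 1
4 = 4×1 + 0
Back-substitute:
1 = 13 − 3·4
1 = −3·95 + 22·13
1 = 22·678 − 157·95
1 = −157·2129 + 493·678
1 = 493·4936 − 1143·2129
1 = −1143·16937 + 3922·4936
1 = 3922·89621 − 20753·16937
1 = −20753·285800 + 66181·89621
1 = 66181·947021 − 219296·285800
So 285800·(-219296) ≡ 1 (mod 947021), i.e. 285800⁻¹ ≡ 727725.
Then x ≡ 727725·108247 ≡ 841295 (mod 947021); the smallest non-negative solution is x = 841295.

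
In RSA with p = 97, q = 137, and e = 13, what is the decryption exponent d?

φ(n) = (p−1)(q−1) = 96·136 = 13056.
Need d with 13·d ≡ 1 (mod 13056). Apply the extended Euclidean algorithm:
13056 = 1004×13 + 4
13 = 3×4 + 1
4 = 4×1 + 0
Back-substitute:
1 = 13 − 3·4
1 = −3·13056 + 3013·13
So 13·3013 ≡ 1 (mod 13056), hence d = 3013.

3013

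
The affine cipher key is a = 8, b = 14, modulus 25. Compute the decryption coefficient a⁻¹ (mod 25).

Extended Euclidean algorithm:
25 = 3*8 + 1
8 = 8*1 + 0
Since gcd(8, 25) = 1, back-substitute to write 1 as a combination:
1 = 25 − 3·8
Thus 8·(-3) ≡ 1 (mod 25); reducing, -3 mod 25 = 22.

22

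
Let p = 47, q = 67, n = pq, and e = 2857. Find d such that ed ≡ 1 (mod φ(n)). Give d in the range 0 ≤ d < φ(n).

φ(n) = (p−1)(q−1) = 46·66 = 3036.
Need d with 2857·d ≡ 1 (mod 3036). Apply the extended Euclidean algorithm:
3036 = 1·2857 + 179
2857 = 15·179 + 172
179 = 1·172 + 7
172 = 24·7 + 4
7 = 1·4 + 3
4 = 1·3 + 1
3 = 3·1 + 0
Back-substitute:
1 = 4 − 3
1 = −7 + 2·4
1 = 2·172 − 49·7
1 = −49·179 + 51·172
1 = 51·2857 − 814·179
1 = −814·3036 + 865·2857
So 2857·865 ≡ 1 (mod 3036), hence d = 865.

865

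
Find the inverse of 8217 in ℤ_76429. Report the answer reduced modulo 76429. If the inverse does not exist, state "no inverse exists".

Apply the Euclidean algorithm to 76429 and 8217:
76429 = 9·8217 + 2476
8217 = 3·2476 + 789
2476 = 3·789 + 109
789 = 7·109 + 26
109 = 4·26 + 5
26 = 5·5 + 1
5 = 5·1 + 0
Since gcd(8217, 76429) = 1, back-substitute to write 1 as a combination:
1 = 26 − 5·5
1 = −5·109 + 21·26
1 = 21·789 − 152·109
1 = −152·2476 + 477·789
1 = 477·8217 − 1583·2476
1 = −1583·76429 + 14724·8217
So 8217·14724 ≡ 1 (mod 76429).

14724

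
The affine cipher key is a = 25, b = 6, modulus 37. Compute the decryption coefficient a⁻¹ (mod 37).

Run Euclid on (37, 25):
37 = 1*25 + 12
25 = 2*12 + 1
12 = 12*1 + 0
Since gcd(25, 37) = 1, back-substitute to write 1 as a combination:
1 = 25 − 2·12
1 = −2·37 + 3·25
So 25·3 ≡ 1 (mod 37).

3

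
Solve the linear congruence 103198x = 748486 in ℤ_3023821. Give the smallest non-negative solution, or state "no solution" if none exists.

2400534

First find gcd(103198, 3023821):
3023821 = 29*103198 + 31079
103198 = 3*31079 + 9961
31079 = 3*9961 + 1196
9961 = 8*1196 + 393
1196 = 3*393 + 17
393 = 23*17 + 2
17 = 8*2 + 1
2 = 2*1 + 0
gcd = 1, so a unique solution mod 3023821 exists.
Back-substitute for the Bézout coefficients:
1 = 17 − 8·2
1 = −8·393 + 185·17
1 = 185·1196 − 563·393
1 = −563·9961 + 4689·1196
1 = 4689·31079 − 14630·9961
1 = −14630·103198 + 48579·31079
1 = 48579·3023821 − 1423421·103198
So 103198·(-1423421) ≡ 1 (mod 3023821), giving 103198⁻¹ ≡ 1600400.
x ≡ 103198⁻¹·748486 ≡ 1600400·748486 ≡ 2400534 (mod 3023821).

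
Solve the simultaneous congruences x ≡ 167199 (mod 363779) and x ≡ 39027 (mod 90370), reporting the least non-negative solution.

21529335977

Write x = 167199 + 363779·k. Then 363779·k ≡ 39027 − 167199 ≡ 52568 (mod 90370).
Need 363779⁻¹ mod 90370. Extended Euclid on (90370, 2299):
90370 = 39·2299 + 709
2299 = 3·709 + 172
709 = 4·172 + 21
172 = 8·21 + 4
21 = 5·4 + 1
4 = 4·1 + 0
Back-substitute:
1 = 21 − 5·4
1 = −5·172 + 41·21
1 = 41·709 − 169·172
1 = −169·2299 + 548·709
1 = 548·90370 − 21541·2299
363779⁻¹ ≡ 68829 (mod 90370), so k ≡ 68829·52568 ≡ 59182 (mod 90370).
x = 167199 + 363779·59182 = 21529335977.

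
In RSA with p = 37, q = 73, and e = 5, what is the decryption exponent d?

1037

φ(n) = (p−1)(q−1) = 36·72 = 2592.
Need d with 5·d ≡ 1 (mod 2592). Apply the extended Euclidean algorithm:
2592 = 518·5 + 2
5 = 2·2 + 1
2 = 2·1 + 0
Back-substitute:
1 = 5 − 2·2
1 = −2·2592 + 1037·5
So 5·1037 ≡ 1 (mod 2592), hence d = 1037.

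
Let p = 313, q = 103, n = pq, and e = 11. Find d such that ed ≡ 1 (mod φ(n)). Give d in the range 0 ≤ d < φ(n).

28931

φ(n) = (p−1)(q−1) = 312·102 = 31824.
Need d with 11·d ≡ 1 (mod 31824). Apply the extended Euclidean algorithm:
31824 = 2893×11 + 1
11 = 11×1 + 0
Back-substitute:
1 = 31824 − 2893·11
So 11·(-2893) ≡ 1 (mod 31824), hence d ≡ -2893 ≡ 28931 (mod 31824).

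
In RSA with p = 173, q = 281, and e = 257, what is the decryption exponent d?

φ(n) = (p−1)(q−1) = 172·280 = 48160.
Need d with 257·d ≡ 1 (mod 48160). Apply the extended Euclidean algorithm:
48160 = 187×257 + 101
257 = 2×101 + 55
101 = 1×55 + 46
55 = 1×46 + 9
46 = 5×9 + 1
9 = 9×1 + 0
Back-substitute:
1 = 46 − 5·9
1 = −5·55 + 6·46
1 = 6·101 − 11·55
1 = −11·257 + 28·101
1 = 28·48160 − 5247·257
So 257·(-5247) ≡ 1 (mod 48160), hence d ≡ -5247 ≡ 42913 (mod 48160).

42913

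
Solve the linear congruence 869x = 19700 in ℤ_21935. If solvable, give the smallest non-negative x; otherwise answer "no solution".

8100

First find gcd(869, 21935):
21935 = 25*869 + 210
869 = 4*210 + 29
210 = 7*29 + 7
29 = 4*7 + 1
7 = 7*1 + 0
gcd = 1, so a unique solution mod 21935 exists.
Back-substitute for the Bézout coefficients:
1 = 29 − 4·7
1 = −4·210 + 29·29
1 = 29·869 − 120·210
1 = −120·21935 + 3029·869
So 869·(3029) ≡ 1 (mod 21935), giving 869⁻¹ ≡ 3029.
x ≡ 869⁻¹·19700 ≡ 3029·19700 ≡ 8100 (mod 21935).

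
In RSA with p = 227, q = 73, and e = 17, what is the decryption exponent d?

10529

φ(n) = (p−1)(q−1) = 226·72 = 16272.
Need d with 17·d ≡ 1 (mod 16272). Apply the extended Euclidean algorithm:
16272 = 957×17 + 3
17 = 5×3 + 2
3 = 1×2 + 1
2 = 2×1 + 0
Back-substitute:
1 = 3 − 2
1 = −17 + 6·3
1 = 6·16272 − 5743·17
So 17·(-5743) ≡ 1 (mod 16272), hence d ≡ -5743 ≡ 10529 (mod 16272).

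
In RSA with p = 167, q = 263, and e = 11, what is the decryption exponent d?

23723

φ(n) = (p−1)(q−1) = 166·262 = 43492.
Need d with 11·d ≡ 1 (mod 43492). Apply the extended Euclidean algorithm:
43492 = 3953·11 + 9
11 = 1·9 + 2
9 = 4·2 + 1
2 = 2·1 + 0
Back-substitute:
1 = 9 − 4·2
1 = −4·11 + 5·9
1 = 5·43492 − 19769·11
So 11·(-19769) ≡ 1 (mod 43492), hence d ≡ -19769 ≡ 23723 (mod 43492).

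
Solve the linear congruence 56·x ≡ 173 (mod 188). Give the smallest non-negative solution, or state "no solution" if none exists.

no solution

gcd(56, 188):
188 = 3×56 + 20
56 = 2×20 + 16
20 = 1×16 + 4
16 = 4×4 + 0
gcd = 4, but 4 ∤ 173, so the congruence has no solution.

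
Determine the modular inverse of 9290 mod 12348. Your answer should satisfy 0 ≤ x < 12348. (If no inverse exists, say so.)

no inverse exists

Compute gcd(9290, 12348):
12348 = 1·9290 + 3058
9290 = 3·3058 + 116
3058 = 26·116 + 42
116 = 2·42 + 32
42 = 1·32 + 10
32 = 3·10 + 2
10 = 5·2 + 0
The gcd is 2, not 1, hence no inverse exists.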